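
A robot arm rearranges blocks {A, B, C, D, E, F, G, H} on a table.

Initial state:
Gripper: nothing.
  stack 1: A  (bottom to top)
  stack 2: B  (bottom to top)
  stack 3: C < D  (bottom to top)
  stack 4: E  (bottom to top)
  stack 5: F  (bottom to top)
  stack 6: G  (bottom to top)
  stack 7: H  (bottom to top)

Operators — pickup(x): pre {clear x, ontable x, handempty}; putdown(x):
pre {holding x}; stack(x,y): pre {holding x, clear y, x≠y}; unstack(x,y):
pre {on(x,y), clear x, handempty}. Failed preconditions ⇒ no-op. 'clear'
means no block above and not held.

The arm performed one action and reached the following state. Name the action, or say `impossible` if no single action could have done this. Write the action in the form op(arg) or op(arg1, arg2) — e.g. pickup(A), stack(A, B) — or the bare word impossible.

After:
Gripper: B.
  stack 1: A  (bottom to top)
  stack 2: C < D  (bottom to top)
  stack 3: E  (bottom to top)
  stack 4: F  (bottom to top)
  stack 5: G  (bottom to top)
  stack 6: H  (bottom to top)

pickup(B)

target: towers=[A; C/D; E; F; G; H] holding=B
         pickup(G) → towers=[A; B; C/D; E; F; H] holding=G
         pickup(A) → towers=[B; C/D; E; F; G; H] holding=A
         pickup(E) → towers=[A; B; C/D; F; G; H] holding=E
         pickup(H) → towers=[A; B; C/D; E; F; G] holding=H
         pickup(B) → towers=[A; C/D; E; F; G; H] holding=B  ← match
         pickup(F) → towers=[A; B; C/D; E; G; H] holding=F
     unstack(D, C) → towers=[A; B; C; E; F; G; H] holding=D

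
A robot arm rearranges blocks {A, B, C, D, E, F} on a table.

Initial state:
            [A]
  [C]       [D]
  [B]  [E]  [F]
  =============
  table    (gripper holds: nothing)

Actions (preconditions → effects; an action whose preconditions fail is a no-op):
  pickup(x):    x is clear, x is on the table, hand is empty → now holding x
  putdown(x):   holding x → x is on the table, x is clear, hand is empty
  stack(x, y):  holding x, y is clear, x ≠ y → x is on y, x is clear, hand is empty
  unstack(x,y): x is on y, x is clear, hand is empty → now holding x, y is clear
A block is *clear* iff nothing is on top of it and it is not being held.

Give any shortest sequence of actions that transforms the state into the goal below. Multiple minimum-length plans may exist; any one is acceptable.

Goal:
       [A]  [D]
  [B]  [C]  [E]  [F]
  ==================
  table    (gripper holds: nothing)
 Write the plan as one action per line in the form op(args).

step 1 (unstack(C, B)): towers=[B; E; F/D/A] holding=C
step 2 (putdown(C)): towers=[B; C; E; F/D/A] holding=-
step 3 (unstack(A, D)): towers=[B; C; E; F/D] holding=A
step 4 (stack(A, C)): towers=[B; C/A; E; F/D] holding=-
step 5 (unstack(D, F)): towers=[B; C/A; E; F] holding=D
step 6 (stack(D, E)): towers=[B; C/A; E/D; F] holding=-
goal check: towers=[B; C/A; E/D; F] holding=- — reached (length 6, optimal by BFS)

unstack(C, B)
putdown(C)
unstack(A, D)
stack(A, C)
unstack(D, F)
stack(D, E)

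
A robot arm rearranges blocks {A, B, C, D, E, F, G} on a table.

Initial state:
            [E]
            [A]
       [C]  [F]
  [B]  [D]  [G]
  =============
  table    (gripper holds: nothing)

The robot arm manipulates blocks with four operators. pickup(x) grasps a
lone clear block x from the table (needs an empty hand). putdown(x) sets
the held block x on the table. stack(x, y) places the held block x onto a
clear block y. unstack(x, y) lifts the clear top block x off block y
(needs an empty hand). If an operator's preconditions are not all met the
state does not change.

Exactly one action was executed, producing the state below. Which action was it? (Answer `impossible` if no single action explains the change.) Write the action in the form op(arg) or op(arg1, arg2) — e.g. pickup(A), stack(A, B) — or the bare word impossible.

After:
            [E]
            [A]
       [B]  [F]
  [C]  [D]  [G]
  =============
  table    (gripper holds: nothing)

target: towers=[C; D/B; G/F/A/E] holding=-
         pickup(B) → towers=[D/C; G/F/A/E] holding=B
     unstack(E, A) → towers=[B; D/C; G/F/A] holding=E
     unstack(C, D) → towers=[B; D; G/F/A/E] holding=C
none of the 3 applicable actions match → impossible

impossible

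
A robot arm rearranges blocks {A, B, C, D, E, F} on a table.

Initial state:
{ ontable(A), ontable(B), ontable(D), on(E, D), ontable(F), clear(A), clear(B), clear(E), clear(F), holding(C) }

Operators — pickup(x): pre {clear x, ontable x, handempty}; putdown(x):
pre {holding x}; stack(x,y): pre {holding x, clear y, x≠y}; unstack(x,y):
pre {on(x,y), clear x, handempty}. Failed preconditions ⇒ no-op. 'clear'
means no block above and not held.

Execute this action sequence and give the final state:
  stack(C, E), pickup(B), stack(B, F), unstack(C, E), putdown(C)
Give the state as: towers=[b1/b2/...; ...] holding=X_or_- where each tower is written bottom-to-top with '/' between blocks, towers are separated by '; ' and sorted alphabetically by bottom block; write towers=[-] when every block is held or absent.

step 1 (stack(C, E)): towers=[A; B; D/E/C; F] holding=-
step 2 (pickup(B)): towers=[A; D/E/C; F] holding=B
step 3 (stack(B, F)): towers=[A; D/E/C; F/B] holding=-
step 4 (unstack(C, E)): towers=[A; D/E; F/B] holding=C
step 5 (putdown(C)): towers=[A; C; D/E; F/B] holding=-

towers=[A; C; D/E; F/B] holding=-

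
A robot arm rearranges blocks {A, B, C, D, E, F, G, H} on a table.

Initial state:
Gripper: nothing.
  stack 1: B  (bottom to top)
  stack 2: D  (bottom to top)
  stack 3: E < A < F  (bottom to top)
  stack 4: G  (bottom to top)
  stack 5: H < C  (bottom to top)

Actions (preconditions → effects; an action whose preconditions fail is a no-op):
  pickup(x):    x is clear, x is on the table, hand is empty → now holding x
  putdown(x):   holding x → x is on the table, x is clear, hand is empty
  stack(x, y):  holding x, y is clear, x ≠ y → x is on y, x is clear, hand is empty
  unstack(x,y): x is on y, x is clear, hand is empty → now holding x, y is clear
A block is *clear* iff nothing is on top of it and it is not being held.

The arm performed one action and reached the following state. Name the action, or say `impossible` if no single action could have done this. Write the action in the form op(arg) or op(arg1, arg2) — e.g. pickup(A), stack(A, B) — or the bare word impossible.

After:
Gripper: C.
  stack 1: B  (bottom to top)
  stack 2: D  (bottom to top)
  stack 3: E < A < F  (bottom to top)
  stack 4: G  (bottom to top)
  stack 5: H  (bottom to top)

unstack(C, H)

target: towers=[B; D; E/A/F; G; H] holding=C
         pickup(G) → towers=[B; D; E/A/F; H/C] holding=G
         pickup(B) → towers=[D; E/A/F; G; H/C] holding=B
     unstack(F, A) → towers=[B; D; E/A; G; H/C] holding=F
         pickup(D) → towers=[B; E/A/F; G; H/C] holding=D
     unstack(C, H) → towers=[B; D; E/A/F; G; H] holding=C  ← match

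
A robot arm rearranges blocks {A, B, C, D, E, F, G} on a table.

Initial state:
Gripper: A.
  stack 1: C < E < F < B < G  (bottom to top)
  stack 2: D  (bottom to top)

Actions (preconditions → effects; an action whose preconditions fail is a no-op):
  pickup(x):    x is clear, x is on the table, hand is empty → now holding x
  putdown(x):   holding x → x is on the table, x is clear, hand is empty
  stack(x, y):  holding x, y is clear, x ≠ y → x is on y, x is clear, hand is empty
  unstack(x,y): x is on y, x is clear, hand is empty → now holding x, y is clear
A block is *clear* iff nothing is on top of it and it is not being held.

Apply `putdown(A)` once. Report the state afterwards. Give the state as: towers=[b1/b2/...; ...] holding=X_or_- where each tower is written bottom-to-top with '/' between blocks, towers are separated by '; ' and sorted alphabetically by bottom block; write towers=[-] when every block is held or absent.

towers=[A; C/E/F/B/G; D] holding=-

before: towers=[C/E/F/B/G; D] holding=A
pre[putdown(A)]: holding(A) yes
all met → apply putdown(A)
after:  towers=[A; C/E/F/B/G; D] holding=-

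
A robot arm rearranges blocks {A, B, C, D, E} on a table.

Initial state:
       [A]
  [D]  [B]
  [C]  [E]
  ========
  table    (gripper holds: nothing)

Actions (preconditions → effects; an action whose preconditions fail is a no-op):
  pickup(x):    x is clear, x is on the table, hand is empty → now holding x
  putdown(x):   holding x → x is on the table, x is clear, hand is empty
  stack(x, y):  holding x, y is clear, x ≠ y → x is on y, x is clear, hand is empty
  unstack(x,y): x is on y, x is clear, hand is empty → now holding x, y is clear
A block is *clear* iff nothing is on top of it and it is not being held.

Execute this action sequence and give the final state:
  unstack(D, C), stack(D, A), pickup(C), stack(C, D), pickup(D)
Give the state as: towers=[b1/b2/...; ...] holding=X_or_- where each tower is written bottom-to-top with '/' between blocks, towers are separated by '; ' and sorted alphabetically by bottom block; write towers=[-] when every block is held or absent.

towers=[E/B/A/D/C] holding=-

step 1 (unstack(D, C)): towers=[C; E/B/A] holding=D
step 2 (stack(D, A)): towers=[C; E/B/A/D] holding=-
step 3 (pickup(C)): towers=[E/B/A/D] holding=C
step 4 (stack(C, D)): towers=[E/B/A/D/C] holding=-
step 5 (pickup(D)) [no-op]: towers=[E/B/A/D/C] holding=-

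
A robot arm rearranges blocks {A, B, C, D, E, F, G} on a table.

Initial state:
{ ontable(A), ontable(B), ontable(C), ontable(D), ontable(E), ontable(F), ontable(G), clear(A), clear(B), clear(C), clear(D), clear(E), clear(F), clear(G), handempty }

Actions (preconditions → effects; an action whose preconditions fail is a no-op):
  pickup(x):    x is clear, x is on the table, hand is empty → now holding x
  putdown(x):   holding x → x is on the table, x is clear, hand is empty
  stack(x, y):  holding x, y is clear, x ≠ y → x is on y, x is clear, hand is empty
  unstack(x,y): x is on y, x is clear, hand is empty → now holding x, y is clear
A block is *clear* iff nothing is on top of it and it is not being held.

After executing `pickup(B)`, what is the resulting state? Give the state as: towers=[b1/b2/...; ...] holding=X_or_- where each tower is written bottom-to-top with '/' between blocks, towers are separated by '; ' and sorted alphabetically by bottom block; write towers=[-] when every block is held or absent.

towers=[A; C; D; E; F; G] holding=B

before: towers=[A; B; C; D; E; F; G] holding=-
pre[pickup(B)]: clear(B) ok, ontable(B) ok, handempty ok
all met → apply pickup(B)
after:  towers=[A; C; D; E; F; G] holding=B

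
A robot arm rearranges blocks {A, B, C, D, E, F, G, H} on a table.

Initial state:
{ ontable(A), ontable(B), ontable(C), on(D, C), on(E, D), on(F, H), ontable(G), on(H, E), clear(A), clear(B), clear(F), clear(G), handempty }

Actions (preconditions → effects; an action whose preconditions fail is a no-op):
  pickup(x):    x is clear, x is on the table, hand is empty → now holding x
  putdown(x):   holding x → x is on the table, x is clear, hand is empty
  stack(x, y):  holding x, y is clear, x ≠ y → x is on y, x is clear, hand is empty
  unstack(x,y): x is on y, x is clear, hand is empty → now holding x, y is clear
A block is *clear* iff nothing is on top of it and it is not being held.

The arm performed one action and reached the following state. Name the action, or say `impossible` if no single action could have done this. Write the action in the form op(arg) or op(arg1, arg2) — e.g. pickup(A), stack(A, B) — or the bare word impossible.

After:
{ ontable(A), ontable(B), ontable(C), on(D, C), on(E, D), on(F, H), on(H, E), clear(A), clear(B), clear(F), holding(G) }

target: towers=[A; B; C/D/E/H/F] holding=G
         pickup(G) → towers=[A; B; C/D/E/H/F] holding=G  ← match
         pickup(A) → towers=[B; C/D/E/H/F; G] holding=A
         pickup(B) → towers=[A; C/D/E/H/F; G] holding=B
     unstack(F, H) → towers=[A; B; C/D/E/H; G] holding=F

pickup(G)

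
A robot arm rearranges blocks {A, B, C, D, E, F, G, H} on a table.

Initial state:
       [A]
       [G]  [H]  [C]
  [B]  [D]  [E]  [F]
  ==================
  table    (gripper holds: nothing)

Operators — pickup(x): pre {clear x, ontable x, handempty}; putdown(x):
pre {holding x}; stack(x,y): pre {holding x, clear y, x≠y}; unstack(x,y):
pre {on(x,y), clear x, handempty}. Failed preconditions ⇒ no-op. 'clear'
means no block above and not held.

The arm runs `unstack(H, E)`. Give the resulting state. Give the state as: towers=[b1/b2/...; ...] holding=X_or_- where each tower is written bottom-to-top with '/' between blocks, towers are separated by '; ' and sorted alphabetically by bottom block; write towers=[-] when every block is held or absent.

towers=[B; D/G/A; E; F/C] holding=H

before: towers=[B; D/G/A; E/H; F/C] holding=-
pre[unstack(H, E)]: on(H,E) yes, clear(H) yes, handempty yes
all met → apply unstack(H, E)
after:  towers=[B; D/G/A; E; F/C] holding=H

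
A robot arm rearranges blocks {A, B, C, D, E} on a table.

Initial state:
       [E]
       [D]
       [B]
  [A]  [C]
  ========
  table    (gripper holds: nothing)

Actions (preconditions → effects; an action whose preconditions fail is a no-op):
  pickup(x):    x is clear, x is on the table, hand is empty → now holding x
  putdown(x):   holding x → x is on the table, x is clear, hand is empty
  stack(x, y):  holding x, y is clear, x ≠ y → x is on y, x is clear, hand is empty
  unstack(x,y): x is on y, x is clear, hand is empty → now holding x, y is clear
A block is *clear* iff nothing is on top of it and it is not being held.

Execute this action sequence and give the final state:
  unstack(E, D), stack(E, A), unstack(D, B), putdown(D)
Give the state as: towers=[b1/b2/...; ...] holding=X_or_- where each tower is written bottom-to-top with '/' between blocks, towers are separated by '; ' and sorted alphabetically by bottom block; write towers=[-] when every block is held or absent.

towers=[A/E; C/B; D] holding=-

step 1 (unstack(E, D)): towers=[A; C/B/D] holding=E
step 2 (stack(E, A)): towers=[A/E; C/B/D] holding=-
step 3 (unstack(D, B)): towers=[A/E; C/B] holding=D
step 4 (putdown(D)): towers=[A/E; C/B; D] holding=-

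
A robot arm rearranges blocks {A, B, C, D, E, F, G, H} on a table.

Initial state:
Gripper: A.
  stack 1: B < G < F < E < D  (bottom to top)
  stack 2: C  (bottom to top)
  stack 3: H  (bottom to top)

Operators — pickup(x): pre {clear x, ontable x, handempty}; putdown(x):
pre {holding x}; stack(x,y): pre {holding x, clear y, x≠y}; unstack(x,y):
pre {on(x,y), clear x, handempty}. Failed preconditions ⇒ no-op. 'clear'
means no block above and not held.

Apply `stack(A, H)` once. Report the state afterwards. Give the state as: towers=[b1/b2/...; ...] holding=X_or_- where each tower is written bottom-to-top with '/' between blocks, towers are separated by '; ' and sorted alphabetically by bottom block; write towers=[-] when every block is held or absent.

towers=[B/G/F/E/D; C; H/A] holding=-

before: towers=[B/G/F/E/D; C; H] holding=A
pre[stack(A, H)]: holding(A) ok, clear(H) ok, A≠H ok
all met → apply stack(A, H)
after:  towers=[B/G/F/E/D; C; H/A] holding=-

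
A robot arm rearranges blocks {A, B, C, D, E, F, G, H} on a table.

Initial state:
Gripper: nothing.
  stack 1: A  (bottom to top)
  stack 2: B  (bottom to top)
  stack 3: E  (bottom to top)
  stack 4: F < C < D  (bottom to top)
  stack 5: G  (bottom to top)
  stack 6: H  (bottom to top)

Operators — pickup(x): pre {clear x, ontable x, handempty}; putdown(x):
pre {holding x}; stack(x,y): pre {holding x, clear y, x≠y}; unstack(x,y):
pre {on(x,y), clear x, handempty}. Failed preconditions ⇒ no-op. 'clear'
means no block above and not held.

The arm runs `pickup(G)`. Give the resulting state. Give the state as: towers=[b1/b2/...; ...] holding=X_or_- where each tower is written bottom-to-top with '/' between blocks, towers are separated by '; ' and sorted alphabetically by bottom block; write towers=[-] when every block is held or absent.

before: towers=[A; B; E; F/C/D; G; H] holding=-
pre[pickup(G)]: clear(G) ok, ontable(G) ok, handempty ok
all met → apply pickup(G)
after:  towers=[A; B; E; F/C/D; H] holding=G

towers=[A; B; E; F/C/D; H] holding=G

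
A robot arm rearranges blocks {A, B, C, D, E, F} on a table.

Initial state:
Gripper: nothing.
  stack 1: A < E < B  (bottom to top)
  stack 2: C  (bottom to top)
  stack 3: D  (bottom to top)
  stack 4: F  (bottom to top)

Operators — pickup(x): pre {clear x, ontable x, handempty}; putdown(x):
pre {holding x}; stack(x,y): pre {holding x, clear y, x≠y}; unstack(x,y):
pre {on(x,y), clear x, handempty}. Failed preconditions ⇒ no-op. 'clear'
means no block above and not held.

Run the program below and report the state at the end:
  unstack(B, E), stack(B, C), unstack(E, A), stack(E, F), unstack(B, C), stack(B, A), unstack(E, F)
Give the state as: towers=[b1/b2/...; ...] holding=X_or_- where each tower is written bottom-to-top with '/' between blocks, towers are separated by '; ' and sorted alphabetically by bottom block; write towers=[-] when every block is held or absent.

towers=[A/B; C; D; F] holding=E

step 1 (unstack(B, E)): towers=[A/E; C; D; F] holding=B
step 2 (stack(B, C)): towers=[A/E; C/B; D; F] holding=-
step 3 (unstack(E, A)): towers=[A; C/B; D; F] holding=E
step 4 (stack(E, F)): towers=[A; C/B; D; F/E] holding=-
step 5 (unstack(B, C)): towers=[A; C; D; F/E] holding=B
step 6 (stack(B, A)): towers=[A/B; C; D; F/E] holding=-
step 7 (unstack(E, F)): towers=[A/B; C; D; F] holding=E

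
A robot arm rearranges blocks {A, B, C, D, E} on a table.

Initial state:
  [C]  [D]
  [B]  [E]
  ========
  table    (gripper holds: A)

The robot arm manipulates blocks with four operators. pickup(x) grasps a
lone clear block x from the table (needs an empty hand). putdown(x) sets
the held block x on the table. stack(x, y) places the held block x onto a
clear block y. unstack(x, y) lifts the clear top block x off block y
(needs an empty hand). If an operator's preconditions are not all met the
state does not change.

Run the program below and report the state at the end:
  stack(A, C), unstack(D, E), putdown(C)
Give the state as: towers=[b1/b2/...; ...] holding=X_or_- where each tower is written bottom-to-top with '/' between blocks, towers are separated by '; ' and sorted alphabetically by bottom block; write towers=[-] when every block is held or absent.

towers=[B/C/A; E] holding=D

step 1 (stack(A, C)): towers=[B/C/A; E/D] holding=-
step 2 (unstack(D, E)): towers=[B/C/A; E] holding=D
step 3 (putdown(C)) [no-op]: towers=[B/C/A; E] holding=D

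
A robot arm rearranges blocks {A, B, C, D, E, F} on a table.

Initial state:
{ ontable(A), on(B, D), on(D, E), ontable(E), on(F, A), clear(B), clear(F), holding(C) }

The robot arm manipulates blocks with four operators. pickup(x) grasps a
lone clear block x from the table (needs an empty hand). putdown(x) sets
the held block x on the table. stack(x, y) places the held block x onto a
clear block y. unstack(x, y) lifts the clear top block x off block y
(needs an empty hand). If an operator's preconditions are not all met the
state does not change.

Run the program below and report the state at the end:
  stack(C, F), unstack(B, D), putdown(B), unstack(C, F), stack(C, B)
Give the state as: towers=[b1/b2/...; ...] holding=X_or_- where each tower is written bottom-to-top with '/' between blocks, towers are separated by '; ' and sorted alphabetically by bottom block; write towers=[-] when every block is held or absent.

step 1 (stack(C, F)): towers=[A/F/C; E/D/B] holding=-
step 2 (unstack(B, D)): towers=[A/F/C; E/D] holding=B
step 3 (putdown(B)): towers=[A/F/C; B; E/D] holding=-
step 4 (unstack(C, F)): towers=[A/F; B; E/D] holding=C
step 5 (stack(C, B)): towers=[A/F; B/C; E/D] holding=-

towers=[A/F; B/C; E/D] holding=-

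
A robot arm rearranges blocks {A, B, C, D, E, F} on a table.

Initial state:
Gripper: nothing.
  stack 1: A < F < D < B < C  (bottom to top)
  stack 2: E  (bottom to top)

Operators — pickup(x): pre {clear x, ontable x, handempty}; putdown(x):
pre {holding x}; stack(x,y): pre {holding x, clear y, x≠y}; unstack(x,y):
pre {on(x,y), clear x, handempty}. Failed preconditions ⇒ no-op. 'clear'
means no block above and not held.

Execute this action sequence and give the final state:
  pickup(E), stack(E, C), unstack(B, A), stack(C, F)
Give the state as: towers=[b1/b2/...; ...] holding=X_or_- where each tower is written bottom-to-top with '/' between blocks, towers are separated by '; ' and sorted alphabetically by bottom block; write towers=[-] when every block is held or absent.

towers=[A/F/D/B/C/E] holding=-

step 1 (pickup(E)): towers=[A/F/D/B/C] holding=E
step 2 (stack(E, C)): towers=[A/F/D/B/C/E] holding=-
step 3 (unstack(B, A)) [no-op]: towers=[A/F/D/B/C/E] holding=-
step 4 (stack(C, F)) [no-op]: towers=[A/F/D/B/C/E] holding=-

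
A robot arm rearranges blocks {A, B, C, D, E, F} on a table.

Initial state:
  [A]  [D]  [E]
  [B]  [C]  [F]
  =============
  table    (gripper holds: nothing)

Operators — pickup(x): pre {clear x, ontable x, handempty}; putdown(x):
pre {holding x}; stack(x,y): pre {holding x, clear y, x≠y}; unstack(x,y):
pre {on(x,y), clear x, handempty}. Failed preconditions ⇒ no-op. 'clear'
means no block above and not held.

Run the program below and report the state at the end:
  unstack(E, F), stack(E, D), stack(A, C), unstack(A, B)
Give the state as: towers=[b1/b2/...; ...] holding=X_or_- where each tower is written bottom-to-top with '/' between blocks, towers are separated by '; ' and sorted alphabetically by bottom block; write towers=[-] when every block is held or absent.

towers=[B; C/D/E; F] holding=A

step 1 (unstack(E, F)): towers=[B/A; C/D; F] holding=E
step 2 (stack(E, D)): towers=[B/A; C/D/E; F] holding=-
step 3 (stack(A, C)) [no-op]: towers=[B/A; C/D/E; F] holding=-
step 4 (unstack(A, B)): towers=[B; C/D/E; F] holding=A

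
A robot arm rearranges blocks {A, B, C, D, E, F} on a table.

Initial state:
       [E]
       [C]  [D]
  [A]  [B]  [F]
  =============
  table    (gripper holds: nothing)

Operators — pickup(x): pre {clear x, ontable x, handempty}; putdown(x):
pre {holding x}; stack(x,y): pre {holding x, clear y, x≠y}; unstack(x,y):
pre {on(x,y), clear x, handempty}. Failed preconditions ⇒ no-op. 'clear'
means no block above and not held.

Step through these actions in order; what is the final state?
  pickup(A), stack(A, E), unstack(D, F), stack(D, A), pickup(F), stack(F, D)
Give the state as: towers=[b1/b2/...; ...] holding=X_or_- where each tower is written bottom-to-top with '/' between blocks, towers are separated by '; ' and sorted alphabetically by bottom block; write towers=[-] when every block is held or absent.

towers=[B/C/E/A/D/F] holding=-

step 1 (pickup(A)): towers=[B/C/E; F/D] holding=A
step 2 (stack(A, E)): towers=[B/C/E/A; F/D] holding=-
step 3 (unstack(D, F)): towers=[B/C/E/A; F] holding=D
step 4 (stack(D, A)): towers=[B/C/E/A/D; F] holding=-
step 5 (pickup(F)): towers=[B/C/E/A/D] holding=F
step 6 (stack(F, D)): towers=[B/C/E/A/D/F] holding=-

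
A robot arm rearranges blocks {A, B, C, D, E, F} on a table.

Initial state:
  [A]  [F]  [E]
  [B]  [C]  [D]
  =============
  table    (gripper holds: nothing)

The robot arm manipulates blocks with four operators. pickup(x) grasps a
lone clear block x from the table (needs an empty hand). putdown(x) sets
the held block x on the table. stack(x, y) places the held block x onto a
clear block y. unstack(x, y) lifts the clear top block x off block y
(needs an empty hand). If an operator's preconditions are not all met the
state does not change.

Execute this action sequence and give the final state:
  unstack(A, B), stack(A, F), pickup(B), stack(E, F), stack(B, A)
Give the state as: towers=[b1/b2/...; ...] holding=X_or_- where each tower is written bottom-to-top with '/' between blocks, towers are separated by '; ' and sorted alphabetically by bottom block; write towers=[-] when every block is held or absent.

towers=[C/F/A/B; D/E] holding=-

step 1 (unstack(A, B)): towers=[B; C/F; D/E] holding=A
step 2 (stack(A, F)): towers=[B; C/F/A; D/E] holding=-
step 3 (pickup(B)): towers=[C/F/A; D/E] holding=B
step 4 (stack(E, F)) [no-op]: towers=[C/F/A; D/E] holding=B
step 5 (stack(B, A)): towers=[C/F/A/B; D/E] holding=-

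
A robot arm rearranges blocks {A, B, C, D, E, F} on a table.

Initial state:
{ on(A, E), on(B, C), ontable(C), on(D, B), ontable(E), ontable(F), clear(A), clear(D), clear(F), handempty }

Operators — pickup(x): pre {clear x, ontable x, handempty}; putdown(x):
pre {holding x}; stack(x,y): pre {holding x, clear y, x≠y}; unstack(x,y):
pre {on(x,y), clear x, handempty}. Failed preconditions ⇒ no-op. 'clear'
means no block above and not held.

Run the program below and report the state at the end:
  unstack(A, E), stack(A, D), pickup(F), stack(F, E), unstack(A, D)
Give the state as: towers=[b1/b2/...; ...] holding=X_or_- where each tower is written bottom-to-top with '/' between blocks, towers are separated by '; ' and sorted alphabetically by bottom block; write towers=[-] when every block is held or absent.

step 1 (unstack(A, E)): towers=[C/B/D; E; F] holding=A
step 2 (stack(A, D)): towers=[C/B/D/A; E; F] holding=-
step 3 (pickup(F)): towers=[C/B/D/A; E] holding=F
step 4 (stack(F, E)): towers=[C/B/D/A; E/F] holding=-
step 5 (unstack(A, D)): towers=[C/B/D; E/F] holding=A

towers=[C/B/D; E/F] holding=A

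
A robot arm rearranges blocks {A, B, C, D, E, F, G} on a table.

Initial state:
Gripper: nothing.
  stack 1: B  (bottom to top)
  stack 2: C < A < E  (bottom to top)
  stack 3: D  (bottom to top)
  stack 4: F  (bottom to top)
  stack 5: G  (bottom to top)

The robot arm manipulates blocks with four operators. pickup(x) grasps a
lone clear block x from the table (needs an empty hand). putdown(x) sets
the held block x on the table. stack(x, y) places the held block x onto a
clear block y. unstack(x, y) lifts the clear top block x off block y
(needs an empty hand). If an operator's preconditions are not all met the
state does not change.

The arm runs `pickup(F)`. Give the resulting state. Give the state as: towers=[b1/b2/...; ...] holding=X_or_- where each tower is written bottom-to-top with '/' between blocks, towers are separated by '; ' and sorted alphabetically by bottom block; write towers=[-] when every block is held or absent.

towers=[B; C/A/E; D; G] holding=F

before: towers=[B; C/A/E; D; F; G] holding=-
pre[pickup(F)]: clear(F) ✓, ontable(F) ✓, handempty ✓
all met → apply pickup(F)
after:  towers=[B; C/A/E; D; G] holding=F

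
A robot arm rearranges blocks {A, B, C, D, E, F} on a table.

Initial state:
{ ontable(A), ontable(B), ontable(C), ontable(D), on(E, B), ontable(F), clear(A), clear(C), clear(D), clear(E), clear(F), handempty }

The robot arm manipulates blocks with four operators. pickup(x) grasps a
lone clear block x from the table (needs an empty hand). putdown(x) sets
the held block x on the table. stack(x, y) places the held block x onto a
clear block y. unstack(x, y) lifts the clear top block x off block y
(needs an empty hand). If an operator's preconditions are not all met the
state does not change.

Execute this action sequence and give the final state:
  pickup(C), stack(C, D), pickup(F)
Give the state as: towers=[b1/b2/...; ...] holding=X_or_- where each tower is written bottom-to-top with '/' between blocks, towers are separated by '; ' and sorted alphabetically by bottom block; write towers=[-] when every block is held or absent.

towers=[A; B/E; D/C] holding=F

step 1 (pickup(C)): towers=[A; B/E; D; F] holding=C
step 2 (stack(C, D)): towers=[A; B/E; D/C; F] holding=-
step 3 (pickup(F)): towers=[A; B/E; D/C] holding=F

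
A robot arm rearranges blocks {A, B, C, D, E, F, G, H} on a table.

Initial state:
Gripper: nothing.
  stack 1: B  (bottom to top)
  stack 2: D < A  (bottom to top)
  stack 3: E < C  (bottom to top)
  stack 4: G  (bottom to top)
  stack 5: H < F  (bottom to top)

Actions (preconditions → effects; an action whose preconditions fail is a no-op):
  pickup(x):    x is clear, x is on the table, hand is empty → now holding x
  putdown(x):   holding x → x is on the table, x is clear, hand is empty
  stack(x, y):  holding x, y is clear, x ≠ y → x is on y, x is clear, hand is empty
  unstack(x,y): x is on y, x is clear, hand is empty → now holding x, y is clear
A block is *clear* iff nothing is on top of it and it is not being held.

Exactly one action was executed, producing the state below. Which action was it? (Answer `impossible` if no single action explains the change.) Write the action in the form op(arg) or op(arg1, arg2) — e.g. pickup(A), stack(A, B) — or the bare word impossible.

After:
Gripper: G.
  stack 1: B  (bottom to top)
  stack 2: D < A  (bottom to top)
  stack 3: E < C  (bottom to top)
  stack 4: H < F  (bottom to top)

target: towers=[B; D/A; E/C; H/F] holding=G
         pickup(G) → towers=[B; D/A; E/C; H/F] holding=G  ← match
     unstack(A, D) → towers=[B; D; E/C; G; H/F] holding=A
         pickup(B) → towers=[D/A; E/C; G; H/F] holding=B
     unstack(F, H) → towers=[B; D/A; E/C; G; H] holding=F
     unstack(C, E) → towers=[B; D/A; E; G; H/F] holding=C

pickup(G)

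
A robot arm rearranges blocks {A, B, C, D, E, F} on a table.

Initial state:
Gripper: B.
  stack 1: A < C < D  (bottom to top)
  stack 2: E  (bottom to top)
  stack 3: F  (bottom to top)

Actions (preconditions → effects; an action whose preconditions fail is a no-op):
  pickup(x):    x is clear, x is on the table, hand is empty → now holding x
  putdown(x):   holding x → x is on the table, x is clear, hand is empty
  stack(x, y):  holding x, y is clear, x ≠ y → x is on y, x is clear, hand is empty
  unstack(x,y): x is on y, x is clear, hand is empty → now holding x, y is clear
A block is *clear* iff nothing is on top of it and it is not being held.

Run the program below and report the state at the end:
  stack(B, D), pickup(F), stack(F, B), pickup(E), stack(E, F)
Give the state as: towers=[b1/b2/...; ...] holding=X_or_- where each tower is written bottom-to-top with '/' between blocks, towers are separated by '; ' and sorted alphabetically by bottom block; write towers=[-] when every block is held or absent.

towers=[A/C/D/B/F/E] holding=-

step 1 (stack(B, D)): towers=[A/C/D/B; E; F] holding=-
step 2 (pickup(F)): towers=[A/C/D/B; E] holding=F
step 3 (stack(F, B)): towers=[A/C/D/B/F; E] holding=-
step 4 (pickup(E)): towers=[A/C/D/B/F] holding=E
step 5 (stack(E, F)): towers=[A/C/D/B/F/E] holding=-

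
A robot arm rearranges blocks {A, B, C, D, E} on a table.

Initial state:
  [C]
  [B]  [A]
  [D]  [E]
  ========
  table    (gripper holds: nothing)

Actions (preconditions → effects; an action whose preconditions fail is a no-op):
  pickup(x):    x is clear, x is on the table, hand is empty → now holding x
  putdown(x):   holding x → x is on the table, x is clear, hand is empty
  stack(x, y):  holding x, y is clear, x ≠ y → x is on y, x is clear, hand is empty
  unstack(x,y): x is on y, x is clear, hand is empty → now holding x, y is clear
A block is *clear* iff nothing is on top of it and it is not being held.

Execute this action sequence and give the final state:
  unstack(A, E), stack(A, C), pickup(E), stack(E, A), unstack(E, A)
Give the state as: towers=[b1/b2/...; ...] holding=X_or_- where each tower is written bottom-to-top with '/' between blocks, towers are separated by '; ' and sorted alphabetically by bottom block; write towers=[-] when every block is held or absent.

step 1 (unstack(A, E)): towers=[D/B/C; E] holding=A
step 2 (stack(A, C)): towers=[D/B/C/A; E] holding=-
step 3 (pickup(E)): towers=[D/B/C/A] holding=E
step 4 (stack(E, A)): towers=[D/B/C/A/E] holding=-
step 5 (unstack(E, A)): towers=[D/B/C/A] holding=E

towers=[D/B/C/A] holding=E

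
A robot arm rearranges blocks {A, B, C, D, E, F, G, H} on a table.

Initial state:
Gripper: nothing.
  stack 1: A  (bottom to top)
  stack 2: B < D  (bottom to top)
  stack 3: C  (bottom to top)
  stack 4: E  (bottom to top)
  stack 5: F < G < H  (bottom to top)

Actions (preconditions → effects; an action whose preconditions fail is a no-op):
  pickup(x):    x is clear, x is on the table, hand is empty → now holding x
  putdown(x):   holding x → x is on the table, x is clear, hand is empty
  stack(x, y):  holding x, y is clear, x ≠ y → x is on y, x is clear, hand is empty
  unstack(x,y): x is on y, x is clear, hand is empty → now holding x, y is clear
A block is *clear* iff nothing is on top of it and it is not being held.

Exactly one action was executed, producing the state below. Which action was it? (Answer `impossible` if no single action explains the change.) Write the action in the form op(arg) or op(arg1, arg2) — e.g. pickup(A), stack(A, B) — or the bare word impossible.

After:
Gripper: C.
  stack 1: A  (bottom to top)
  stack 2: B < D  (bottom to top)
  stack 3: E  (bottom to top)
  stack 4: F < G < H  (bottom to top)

target: towers=[A; B/D; E; F/G/H] holding=C
         pickup(A) → towers=[B/D; C; E; F/G/H] holding=A
         pickup(E) → towers=[A; B/D; C; F/G/H] holding=E
     unstack(H, G) → towers=[A; B/D; C; E; F/G] holding=H
     unstack(D, B) → towers=[A; B; C; E; F/G/H] holding=D
         pickup(C) → towers=[A; B/D; E; F/G/H] holding=C  ← match

pickup(C)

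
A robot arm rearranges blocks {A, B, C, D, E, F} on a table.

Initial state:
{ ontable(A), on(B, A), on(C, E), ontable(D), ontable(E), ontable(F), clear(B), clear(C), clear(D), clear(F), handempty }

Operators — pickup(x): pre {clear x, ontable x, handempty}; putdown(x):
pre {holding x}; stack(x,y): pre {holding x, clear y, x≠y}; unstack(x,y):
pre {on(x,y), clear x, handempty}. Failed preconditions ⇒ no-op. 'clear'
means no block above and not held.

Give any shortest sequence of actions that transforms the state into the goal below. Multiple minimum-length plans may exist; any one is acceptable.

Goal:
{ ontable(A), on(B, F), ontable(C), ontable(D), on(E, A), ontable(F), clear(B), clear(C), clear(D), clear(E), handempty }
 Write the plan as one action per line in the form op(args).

step 1 (unstack(B, A)): towers=[A; D; E/C; F] holding=B
step 2 (stack(B, F)): towers=[A; D; E/C; F/B] holding=-
step 3 (unstack(C, E)): towers=[A; D; E; F/B] holding=C
step 4 (putdown(C)): towers=[A; C; D; E; F/B] holding=-
step 5 (pickup(E)): towers=[A; C; D; F/B] holding=E
step 6 (stack(E, A)): towers=[A/E; C; D; F/B] holding=-
goal check: towers=[A/E; C; D; F/B] holding=- — reached (length 6, optimal by BFS)

unstack(B, A)
stack(B, F)
unstack(C, E)
putdown(C)
pickup(E)
stack(E, A)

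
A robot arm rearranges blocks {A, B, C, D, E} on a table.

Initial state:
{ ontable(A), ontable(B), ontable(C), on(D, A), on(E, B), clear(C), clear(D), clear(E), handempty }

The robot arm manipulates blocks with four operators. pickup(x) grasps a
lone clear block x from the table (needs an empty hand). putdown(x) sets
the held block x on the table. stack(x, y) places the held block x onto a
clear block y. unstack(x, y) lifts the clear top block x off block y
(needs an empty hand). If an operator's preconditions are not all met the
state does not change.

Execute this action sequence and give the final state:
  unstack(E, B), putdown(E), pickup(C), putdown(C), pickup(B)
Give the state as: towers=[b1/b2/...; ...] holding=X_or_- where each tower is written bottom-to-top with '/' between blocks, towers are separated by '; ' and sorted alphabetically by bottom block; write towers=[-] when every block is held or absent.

step 1 (unstack(E, B)): towers=[A/D; B; C] holding=E
step 2 (putdown(E)): towers=[A/D; B; C; E] holding=-
step 3 (pickup(C)): towers=[A/D; B; E] holding=C
step 4 (putdown(C)): towers=[A/D; B; C; E] holding=-
step 5 (pickup(B)): towers=[A/D; C; E] holding=B

towers=[A/D; C; E] holding=B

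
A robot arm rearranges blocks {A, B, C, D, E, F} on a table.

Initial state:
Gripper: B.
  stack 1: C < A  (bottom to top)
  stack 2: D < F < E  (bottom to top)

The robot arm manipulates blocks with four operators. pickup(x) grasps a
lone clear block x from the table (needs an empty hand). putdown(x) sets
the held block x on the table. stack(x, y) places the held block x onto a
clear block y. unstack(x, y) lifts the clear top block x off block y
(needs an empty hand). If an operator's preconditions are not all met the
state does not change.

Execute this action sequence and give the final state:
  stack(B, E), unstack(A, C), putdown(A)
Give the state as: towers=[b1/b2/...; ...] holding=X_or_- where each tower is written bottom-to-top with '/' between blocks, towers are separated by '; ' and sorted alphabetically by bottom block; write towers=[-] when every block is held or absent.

towers=[A; C; D/F/E/B] holding=-

step 1 (stack(B, E)): towers=[C/A; D/F/E/B] holding=-
step 2 (unstack(A, C)): towers=[C; D/F/E/B] holding=A
step 3 (putdown(A)): towers=[A; C; D/F/E/B] holding=-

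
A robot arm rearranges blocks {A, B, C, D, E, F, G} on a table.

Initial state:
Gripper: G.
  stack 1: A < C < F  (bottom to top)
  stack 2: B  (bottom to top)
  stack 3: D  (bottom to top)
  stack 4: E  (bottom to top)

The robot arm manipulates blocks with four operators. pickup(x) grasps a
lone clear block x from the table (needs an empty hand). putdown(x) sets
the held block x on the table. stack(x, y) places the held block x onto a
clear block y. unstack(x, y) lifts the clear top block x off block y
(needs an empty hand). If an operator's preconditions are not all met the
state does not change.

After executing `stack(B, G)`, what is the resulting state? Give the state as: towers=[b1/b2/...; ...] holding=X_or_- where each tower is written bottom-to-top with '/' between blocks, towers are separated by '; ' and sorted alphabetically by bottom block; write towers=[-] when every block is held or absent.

towers=[A/C/F; B; D; E] holding=G

before: towers=[A/C/F; B; D; E] holding=G
pre[stack(B, G)]: holding(B) no, clear(G) no, B≠G yes
holding(B), clear(G) unmet → stack(B, G) is a no-op
after:  towers=[A/C/F; B; D; E] holding=G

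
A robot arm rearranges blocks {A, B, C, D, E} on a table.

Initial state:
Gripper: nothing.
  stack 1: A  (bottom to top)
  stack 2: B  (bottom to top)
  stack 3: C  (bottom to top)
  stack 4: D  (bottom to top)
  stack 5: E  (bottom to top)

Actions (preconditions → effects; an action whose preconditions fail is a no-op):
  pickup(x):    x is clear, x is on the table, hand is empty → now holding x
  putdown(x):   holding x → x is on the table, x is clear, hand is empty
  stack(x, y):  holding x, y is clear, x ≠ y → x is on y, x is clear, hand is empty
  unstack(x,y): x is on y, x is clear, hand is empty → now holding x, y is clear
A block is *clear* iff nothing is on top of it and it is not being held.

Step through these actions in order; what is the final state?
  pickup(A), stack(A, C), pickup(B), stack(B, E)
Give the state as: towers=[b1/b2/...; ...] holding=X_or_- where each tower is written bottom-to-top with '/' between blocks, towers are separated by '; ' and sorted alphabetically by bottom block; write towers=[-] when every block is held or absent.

step 1 (pickup(A)): towers=[B; C; D; E] holding=A
step 2 (stack(A, C)): towers=[B; C/A; D; E] holding=-
step 3 (pickup(B)): towers=[C/A; D; E] holding=B
step 4 (stack(B, E)): towers=[C/A; D; E/B] holding=-

towers=[C/A; D; E/B] holding=-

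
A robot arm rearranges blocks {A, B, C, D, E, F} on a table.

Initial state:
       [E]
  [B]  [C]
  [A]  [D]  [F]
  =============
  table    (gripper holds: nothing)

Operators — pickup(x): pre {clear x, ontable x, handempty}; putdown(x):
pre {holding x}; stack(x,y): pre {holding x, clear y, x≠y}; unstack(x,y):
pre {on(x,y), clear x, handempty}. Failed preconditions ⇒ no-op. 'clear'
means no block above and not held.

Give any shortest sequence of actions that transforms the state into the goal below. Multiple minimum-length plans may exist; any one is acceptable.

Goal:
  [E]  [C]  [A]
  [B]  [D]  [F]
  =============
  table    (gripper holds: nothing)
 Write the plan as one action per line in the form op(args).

unstack(B, A)
putdown(B)
pickup(A)
stack(A, F)
unstack(E, C)
stack(E, B)

step 1 (unstack(B, A)): towers=[A; D/C/E; F] holding=B
step 2 (putdown(B)): towers=[A; B; D/C/E; F] holding=-
step 3 (pickup(A)): towers=[B; D/C/E; F] holding=A
step 4 (stack(A, F)): towers=[B; D/C/E; F/A] holding=-
step 5 (unstack(E, C)): towers=[B; D/C; F/A] holding=E
step 6 (stack(E, B)): towers=[B/E; D/C; F/A] holding=-
goal check: towers=[B/E; D/C; F/A] holding=- — reached (length 6, optimal by BFS)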